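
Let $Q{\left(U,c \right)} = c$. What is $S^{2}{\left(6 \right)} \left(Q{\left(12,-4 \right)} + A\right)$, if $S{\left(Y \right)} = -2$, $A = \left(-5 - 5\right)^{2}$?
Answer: $384$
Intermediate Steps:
$A = 100$ ($A = \left(-10\right)^{2} = 100$)
$S^{2}{\left(6 \right)} \left(Q{\left(12,-4 \right)} + A\right) = \left(-2\right)^{2} \left(-4 + 100\right) = 4 \cdot 96 = 384$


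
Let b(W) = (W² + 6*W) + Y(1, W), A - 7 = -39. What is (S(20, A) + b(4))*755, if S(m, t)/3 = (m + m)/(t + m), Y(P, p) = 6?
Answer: 27180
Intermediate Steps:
A = -32 (A = 7 - 39 = -32)
S(m, t) = 6*m/(m + t) (S(m, t) = 3*((m + m)/(t + m)) = 3*((2*m)/(m + t)) = 3*(2*m/(m + t)) = 6*m/(m + t))
b(W) = 6 + W² + 6*W (b(W) = (W² + 6*W) + 6 = 6 + W² + 6*W)
(S(20, A) + b(4))*755 = (6*20/(20 - 32) + (6 + 4² + 6*4))*755 = (6*20/(-12) + (6 + 16 + 24))*755 = (6*20*(-1/12) + 46)*755 = (-10 + 46)*755 = 36*755 = 27180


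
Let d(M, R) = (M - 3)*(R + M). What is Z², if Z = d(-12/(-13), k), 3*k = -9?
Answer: 531441/28561 ≈ 18.607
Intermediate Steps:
k = -3 (k = (⅓)*(-9) = -3)
d(M, R) = (-3 + M)*(M + R)
Z = 729/169 (Z = (-12/(-13))² - (-36)/(-13) - 3*(-3) - 12/(-13)*(-3) = (-12*(-1/13))² - (-36)*(-1)/13 + 9 - 12*(-1/13)*(-3) = (12/13)² - 3*12/13 + 9 + (12/13)*(-3) = 144/169 - 36/13 + 9 - 36/13 = 729/169 ≈ 4.3136)
Z² = (729/169)² = 531441/28561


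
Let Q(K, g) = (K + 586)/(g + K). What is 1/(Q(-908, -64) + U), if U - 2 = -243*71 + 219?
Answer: -486/8277391 ≈ -5.8714e-5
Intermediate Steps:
Q(K, g) = (586 + K)/(K + g)
U = -17032 (U = 2 + (-243*71 + 219) = 2 + (-17253 + 219) = 2 - 17034 = -17032)
1/(Q(-908, -64) + U) = 1/((586 - 908)/(-908 - 64) - 17032) = 1/(-322/(-972) - 17032) = 1/(-1/972*(-322) - 17032) = 1/(161/486 - 17032) = 1/(-8277391/486) = -486/8277391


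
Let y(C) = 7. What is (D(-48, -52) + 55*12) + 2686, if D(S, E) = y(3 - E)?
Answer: 3353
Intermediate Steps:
D(S, E) = 7
(D(-48, -52) + 55*12) + 2686 = (7 + 55*12) + 2686 = (7 + 660) + 2686 = 667 + 2686 = 3353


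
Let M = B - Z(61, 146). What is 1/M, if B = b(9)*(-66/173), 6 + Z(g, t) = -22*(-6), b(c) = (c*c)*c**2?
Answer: -173/454824 ≈ -0.00038037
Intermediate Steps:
b(c) = c**4 (b(c) = c**2*c**2 = c**4)
Z(g, t) = 126 (Z(g, t) = -6 - 22*(-6) = -6 + 132 = 126)
B = -433026/173 (B = 9**4*(-66/173) = 6561*(-66*1/173) = 6561*(-66/173) = -433026/173 ≈ -2503.0)
M = -454824/173 (M = -433026/173 - 1*126 = -433026/173 - 126 = -454824/173 ≈ -2629.0)
1/M = 1/(-454824/173) = -173/454824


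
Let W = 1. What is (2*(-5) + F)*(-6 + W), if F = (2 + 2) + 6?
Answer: 0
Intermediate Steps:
F = 10 (F = 4 + 6 = 10)
(2*(-5) + F)*(-6 + W) = (2*(-5) + 10)*(-6 + 1) = (-10 + 10)*(-5) = 0*(-5) = 0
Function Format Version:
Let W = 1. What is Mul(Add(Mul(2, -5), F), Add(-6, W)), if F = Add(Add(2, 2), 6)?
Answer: 0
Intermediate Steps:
F = 10 (F = Add(4, 6) = 10)
Mul(Add(Mul(2, -5), F), Add(-6, W)) = Mul(Add(Mul(2, -5), 10), Add(-6, 1)) = Mul(Add(-10, 10), -5) = Mul(0, -5) = 0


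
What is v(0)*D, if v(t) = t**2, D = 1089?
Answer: 0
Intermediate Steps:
v(0)*D = 0**2*1089 = 0*1089 = 0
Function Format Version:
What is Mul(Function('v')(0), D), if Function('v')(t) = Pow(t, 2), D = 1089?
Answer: 0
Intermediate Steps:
Mul(Function('v')(0), D) = Mul(Pow(0, 2), 1089) = Mul(0, 1089) = 0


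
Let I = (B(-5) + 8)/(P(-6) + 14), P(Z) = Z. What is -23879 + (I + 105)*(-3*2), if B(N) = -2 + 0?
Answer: -49027/2 ≈ -24514.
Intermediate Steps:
B(N) = -2
I = ¾ (I = (-2 + 8)/(-6 + 14) = 6/8 = 6*(⅛) = ¾ ≈ 0.75000)
-23879 + (I + 105)*(-3*2) = -23879 + (¾ + 105)*(-3*2) = -23879 + (423/4)*(-6) = -23879 - 1269/2 = -49027/2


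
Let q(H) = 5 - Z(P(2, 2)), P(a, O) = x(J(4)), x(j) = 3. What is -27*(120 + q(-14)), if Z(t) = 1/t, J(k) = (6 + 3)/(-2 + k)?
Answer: -3366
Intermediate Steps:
J(k) = 9/(-2 + k)
P(a, O) = 3
q(H) = 14/3 (q(H) = 5 - 1/3 = 5 - 1*⅓ = 5 - ⅓ = 14/3)
-27*(120 + q(-14)) = -27*(120 + 14/3) = -27*374/3 = -3366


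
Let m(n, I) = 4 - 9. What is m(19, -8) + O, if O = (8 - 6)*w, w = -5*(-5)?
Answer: 45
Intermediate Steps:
w = 25
m(n, I) = -5
O = 50 (O = (8 - 6)*25 = 2*25 = 50)
m(19, -8) + O = -5 + 50 = 45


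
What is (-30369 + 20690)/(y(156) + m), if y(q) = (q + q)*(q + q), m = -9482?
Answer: -9679/87862 ≈ -0.11016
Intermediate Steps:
y(q) = 4*q² (y(q) = (2*q)*(2*q) = 4*q²)
(-30369 + 20690)/(y(156) + m) = (-30369 + 20690)/(4*156² - 9482) = -9679/(4*24336 - 9482) = -9679/(97344 - 9482) = -9679/87862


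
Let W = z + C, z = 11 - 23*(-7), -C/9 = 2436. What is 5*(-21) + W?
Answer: -21857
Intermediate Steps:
C = -21924 (C = -9*2436 = -21924)
z = 172 (z = 11 + 161 = 172)
W = -21752 (W = 172 - 21924 = -21752)
5*(-21) + W = 5*(-21) - 21752 = -105 - 21752 = -21857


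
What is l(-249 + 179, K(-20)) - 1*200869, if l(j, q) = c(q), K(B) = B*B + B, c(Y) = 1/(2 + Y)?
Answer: -76731957/382 ≈ -2.0087e+5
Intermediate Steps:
K(B) = B + B**2 (K(B) = B**2 + B = B + B**2)
l(j, q) = 1/(2 + q)
l(-249 + 179, K(-20)) - 1*200869 = 1/(2 - 20*(1 - 20)) - 1*200869 = 1/(2 - 20*(-19)) - 200869 = 1/(2 + 380) - 200869 = 1/382 - 200869 = -76731957/382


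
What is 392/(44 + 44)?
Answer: 49/11 ≈ 4.4545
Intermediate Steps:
392/(44 + 44) = 392/88 = (1/88)*392 = 49/11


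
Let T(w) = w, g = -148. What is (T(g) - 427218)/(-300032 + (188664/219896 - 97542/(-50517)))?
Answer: 65935962875346/46289866129507 ≈ 1.4244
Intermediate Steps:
(T(g) - 427218)/(-300032 + (188664/219896 - 97542/(-50517))) = (-148 - 427218)/(-300032 + (188664/219896 - 97542/(-50517))) = -427366/(-300032 + (188664*(1/219896) - 97542*(-1/50517))) = -427366/(-300032 + (23583/27487 + 10838/5613)) = -427366/(-300032 + 430275485/154284531) = -427366/(-46289866129507/154284531) = -427366*(-154284531/46289866129507) = 65935962875346/46289866129507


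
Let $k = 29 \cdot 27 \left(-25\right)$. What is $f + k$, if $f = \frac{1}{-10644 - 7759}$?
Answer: $- \frac{360238726}{18403} \approx -19575.0$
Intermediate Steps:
$k = -19575$ ($k = 783 \left(-25\right) = -19575$)
$f = - \frac{1}{18403}$ ($f = \frac{1}{-18403} = - \frac{1}{18403} \approx -5.4339 \cdot 10^{-5}$)
$f + k = - \frac{1}{18403} - 19575 = - \frac{360238726}{18403}$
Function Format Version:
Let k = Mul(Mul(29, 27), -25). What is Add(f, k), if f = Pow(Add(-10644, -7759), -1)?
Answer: Rational(-360238726, 18403) ≈ -19575.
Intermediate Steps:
k = -19575 (k = Mul(783, -25) = -19575)
f = Rational(-1, 18403) (f = Pow(-18403, -1) = Rational(-1, 18403) ≈ -5.4339e-5)
Add(f, k) = Add(Rational(-1, 18403), -19575) = Rational(-360238726, 18403)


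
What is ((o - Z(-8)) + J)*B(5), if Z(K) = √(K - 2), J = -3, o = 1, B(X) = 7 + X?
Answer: -24 - 12*I*√10 ≈ -24.0 - 37.947*I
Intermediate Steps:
Z(K) = √(-2 + K)
((o - Z(-8)) + J)*B(5) = ((1 - √(-2 - 8)) - 3)*(7 + 5) = ((1 - √(-10)) - 3)*12 = ((1 - I*√10) - 3)*12 = (-2 - I*√10)*12 = -24 - 12*I*√10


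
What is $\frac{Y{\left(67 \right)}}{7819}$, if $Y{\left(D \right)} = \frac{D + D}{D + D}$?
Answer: $\frac{1}{7819} \approx 0.00012789$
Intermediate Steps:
$Y{\left(D \right)} = 1$ ($Y{\left(D \right)} = \frac{2 D}{2 D} = 2 D \frac{1}{2 D} = 1$)
$\frac{Y{\left(67 \right)}}{7819} = 1 \cdot \frac{1}{7819} = \frac{1}{7819}$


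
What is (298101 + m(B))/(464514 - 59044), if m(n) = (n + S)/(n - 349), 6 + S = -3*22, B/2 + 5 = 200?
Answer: 12222459/16624270 ≈ 0.73522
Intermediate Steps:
B = 390 (B = -10 + 2*200 = -10 + 400 = 390)
S = -72 (S = -6 - 3*22 = -6 - 66 = -72)
m(n) = (-72 + n)/(-349 + n) (m(n) = (n - 72)/(n - 349) = (-72 + n)/(-349 + n))
(298101 + m(B))/(464514 - 59044) = (298101 + (-72 + 390)/(-349 + 390))/(464514 - 59044) = (298101 + 318/41)/405470 = (298101 + (1/41)*318)*(1/405470) = (298101 + 318/41)*(1/405470) = (12222459/41)*(1/405470) = 12222459/16624270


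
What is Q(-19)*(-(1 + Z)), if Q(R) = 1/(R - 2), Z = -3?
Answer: -2/21 ≈ -0.095238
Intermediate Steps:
Q(R) = 1/(-2 + R)
Q(-19)*(-(1 + Z)) = (-(1 - 3))/(-2 - 19) = (-1*(-2))/(-21) = -1/21*2 = -2/21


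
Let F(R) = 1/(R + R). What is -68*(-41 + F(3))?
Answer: 8330/3 ≈ 2776.7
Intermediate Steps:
F(R) = 1/(2*R)
-68*(-41 + F(3)) = -68*(-41 + (½)/3) = -68*(-41 + (½)*(⅓)) = -68*(-41 + ⅙) = -68*(-245/6) = 8330/3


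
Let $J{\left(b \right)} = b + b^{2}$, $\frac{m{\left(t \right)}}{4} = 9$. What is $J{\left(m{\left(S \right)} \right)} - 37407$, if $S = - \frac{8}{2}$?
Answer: $-36075$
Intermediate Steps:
$S = -4$ ($S = \left(-8\right) \frac{1}{2} = -4$)
$m{\left(t \right)} = 36$ ($m{\left(t \right)} = 4 \cdot 9 = 36$)
$J{\left(m{\left(S \right)} \right)} - 37407 = 36 \left(1 + 36\right) - 37407 = 36 \cdot 37 - 37407 = 1332 - 37407 = -36075$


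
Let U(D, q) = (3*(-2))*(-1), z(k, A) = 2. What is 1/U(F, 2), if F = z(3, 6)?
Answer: ⅙ ≈ 0.16667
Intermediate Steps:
F = 2
U(D, q) = 6 (U(D, q) = -6*(-1) = 6)
1/U(F, 2) = 1/6 = ⅙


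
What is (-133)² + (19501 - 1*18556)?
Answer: 18634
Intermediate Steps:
(-133)² + (19501 - 1*18556) = 17689 + (19501 - 18556) = 17689 + 945 = 18634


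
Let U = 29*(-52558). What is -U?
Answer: 1524182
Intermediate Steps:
U = -1524182
-U = -1*(-1524182) = 1524182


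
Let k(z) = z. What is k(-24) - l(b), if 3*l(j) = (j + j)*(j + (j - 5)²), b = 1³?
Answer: -106/3 ≈ -35.333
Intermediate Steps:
b = 1
l(j) = 2*j*(j + (-5 + j)²)/3 (l(j) = ((j + j)*(j + (j - 5)²))/3 = ((2*j)*(j + (-5 + j)²))/3 = (2*j*(j + (-5 + j)²))/3 = 2*j*(j + (-5 + j)²)/3)
k(-24) - l(b) = -24 - 2*(1 + (-5 + 1)²)/3 = -24 - 2*(1 + (-4)²)/3 = -24 - 2*(1 + 16)/3 = -24 - 2*17/3 = -24 - 1*34/3 = -24 - 34/3 = -106/3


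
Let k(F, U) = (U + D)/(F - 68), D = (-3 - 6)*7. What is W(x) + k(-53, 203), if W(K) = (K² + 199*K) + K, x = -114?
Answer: -1186424/121 ≈ -9805.2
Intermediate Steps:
D = -63 (D = -9*7 = -63)
W(K) = K² + 200*K
k(F, U) = (-63 + U)/(-68 + F) (k(F, U) = (U - 63)/(F - 68) = (-63 + U)/(-68 + F))
W(x) + k(-53, 203) = -114*(200 - 114) + (-63 + 203)/(-68 - 53) = -114*86 + 140/(-121) = -9804 - 1/121*140 = -9804 - 140/121 = -1186424/121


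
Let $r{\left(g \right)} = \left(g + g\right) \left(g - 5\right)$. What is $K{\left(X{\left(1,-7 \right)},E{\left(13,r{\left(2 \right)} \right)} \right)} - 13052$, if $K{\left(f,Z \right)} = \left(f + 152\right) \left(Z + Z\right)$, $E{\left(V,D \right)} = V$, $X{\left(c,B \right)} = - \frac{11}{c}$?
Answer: $-9386$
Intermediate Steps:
$r{\left(g \right)} = 2 g \left(-5 + g\right)$
$K{\left(f,Z \right)} = 2 Z \left(152 + f\right)$ ($K{\left(f,Z \right)} = \left(152 + f\right) 2 Z = 2 Z \left(152 + f\right)$)
$K{\left(X{\left(1,-7 \right)},E{\left(13,r{\left(2 \right)} \right)} \right)} - 13052 = 2 \cdot 13 \left(152 - \frac{11}{1}\right) - 13052 = 2 \cdot 13 \left(152 - 11\right) - 13052 = 2 \cdot 13 \cdot 141 - 13052 = 3666 - 13052 = -9386$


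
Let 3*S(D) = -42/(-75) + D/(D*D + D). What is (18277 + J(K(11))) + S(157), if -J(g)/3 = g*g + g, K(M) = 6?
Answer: 215091587/11850 ≈ 18151.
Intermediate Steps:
J(g) = -3*g - 3*g**2 (J(g) = -3*(g*g + g) = -3*(g**2 + g) = -3*(g + g**2) = -3*g - 3*g**2)
S(D) = 14/75 + D/(3*(D + D**2)) (S(D) = (-42/(-75) + D/(D*D + D))/3 = (-42*(-1/75) + D/(D**2 + D))/3 = (14/25 + D/(D + D**2))/3 = 14/75 + D/(3*(D + D**2)))
(18277 + J(K(11))) + S(157) = (18277 - 3*6*(1 + 6)) + (39 + 14*157)/(75*(1 + 157)) = (18277 - 3*6*7) + (1/75)*(39 + 2198)/158 = (18277 - 126) + (1/75)*(1/158)*2237 = 18151 + 2237/11850 = 215091587/11850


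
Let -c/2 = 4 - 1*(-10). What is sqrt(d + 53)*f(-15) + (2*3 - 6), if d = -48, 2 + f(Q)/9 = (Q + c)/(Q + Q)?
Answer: -51*sqrt(5)/10 ≈ -11.404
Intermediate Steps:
c = -28 (c = -2*(4 - 1*(-10)) = -2*(4 + 10) = -2*14 = -28)
f(Q) = -18 + 9*(-28 + Q)/(2*Q) (f(Q) = -18 + 9*((Q - 28)/(Q + Q)) = -18 + 9*((-28 + Q)/((2*Q))) = -18 + 9*((-28 + Q)*(1/(2*Q))) = -18 + 9*((-28 + Q)/(2*Q)) = -18 + 9*(-28 + Q)/(2*Q))
sqrt(d + 53)*f(-15) + (2*3 - 6) = sqrt(-48 + 53)*(-27/2 - 126/(-15)) + (2*3 - 6) = sqrt(5)*(-27/2 - 126*(-1/15)) + (6 - 6) = sqrt(5)*(-27/2 + 42/5) + 0 = sqrt(5)*(-51/10) + 0 = -51*sqrt(5)/10 + 0 = -51*sqrt(5)/10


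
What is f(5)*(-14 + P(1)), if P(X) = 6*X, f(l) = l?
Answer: -40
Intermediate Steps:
f(5)*(-14 + P(1)) = 5*(-14 + 6*1) = 5*(-14 + 6) = 5*(-8) = -40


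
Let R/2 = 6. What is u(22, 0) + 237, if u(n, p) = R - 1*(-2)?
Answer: 251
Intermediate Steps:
R = 12 (R = 2*6 = 12)
u(n, p) = 14 (u(n, p) = 12 - 1*(-2) = 12 + 2 = 14)
u(22, 0) + 237 = 14 + 237 = 251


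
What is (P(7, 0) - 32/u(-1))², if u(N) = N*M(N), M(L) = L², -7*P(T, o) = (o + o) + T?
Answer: 961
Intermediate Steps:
P(T, o) = -2*o/7 - T/7 (P(T, o) = -((o + o) + T)/7 = -(2*o + T)/7 = -(T + 2*o)/7 = -2*o/7 - T/7)
u(N) = N³ (u(N) = N*N² = N³)
(P(7, 0) - 32/u(-1))² = ((-2/7*0 - ⅐*7) - 32/((-1)³))² = ((0 - 1) - 32/(-1))² = (-1 - 32*(-1))² = (-1 + 32)² = 31² = 961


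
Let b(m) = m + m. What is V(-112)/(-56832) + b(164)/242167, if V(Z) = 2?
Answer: 9078281/6881417472 ≈ 0.0013192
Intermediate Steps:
b(m) = 2*m
V(-112)/(-56832) + b(164)/242167 = 2/(-56832) + (2*164)/242167 = 2*(-1/56832) + 328*(1/242167) = -1/28416 + 328/242167 = 9078281/6881417472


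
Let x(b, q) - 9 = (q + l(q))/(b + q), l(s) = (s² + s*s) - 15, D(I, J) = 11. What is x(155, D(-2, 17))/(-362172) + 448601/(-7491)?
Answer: -749170908949/12510084862 ≈ -59.885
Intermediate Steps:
l(s) = -15 + 2*s² (l(s) = (s² + s²) - 15 = 2*s² - 15 = -15 + 2*s²)
x(b, q) = 9 + (-15 + q + 2*q²)/(b + q) (x(b, q) = 9 + (q + (-15 + 2*q²))/(b + q) = 9 + (-15 + q + 2*q²)/(b + q))
x(155, D(-2, 17))/(-362172) + 448601/(-7491) = ((-15 + 2*11² + 9*155 + 10*11)/(155 + 11))/(-362172) + 448601/(-7491) = ((-15 + 2*121 + 1395 + 110)/166)*(-1/362172) + 448601*(-1/7491) = ((-15 + 242 + 1395 + 110)/166)*(-1/362172) - 448601/7491 = ((1/166)*1732)*(-1/362172) - 448601/7491 = (866/83)*(-1/362172) - 448601/7491 = -433/15030138 - 448601/7491 = -749170908949/12510084862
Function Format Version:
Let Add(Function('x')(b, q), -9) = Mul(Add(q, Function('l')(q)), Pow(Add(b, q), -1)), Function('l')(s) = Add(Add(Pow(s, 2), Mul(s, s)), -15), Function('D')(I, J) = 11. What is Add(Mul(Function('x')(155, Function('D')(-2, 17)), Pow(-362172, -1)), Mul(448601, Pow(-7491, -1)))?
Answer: Rational(-749170908949, 12510084862) ≈ -59.885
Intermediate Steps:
Function('l')(s) = Add(-15, Mul(2, Pow(s, 2))) (Function('l')(s) = Add(Add(Pow(s, 2), Pow(s, 2)), -15) = Add(Mul(2, Pow(s, 2)), -15) = Add(-15, Mul(2, Pow(s, 2))))
Function('x')(b, q) = Add(9, Mul(Pow(Add(b, q), -1), Add(-15, q, Mul(2, Pow(q, 2))))) (Function('x')(b, q) = Add(9, Mul(Add(q, Add(-15, Mul(2, Pow(q, 2)))), Pow(Add(b, q), -1))) = Add(9, Mul(Add(-15, q, Mul(2, Pow(q, 2))), Pow(Add(b, q), -1))) = Add(9, Mul(Pow(Add(b, q), -1), Add(-15, q, Mul(2, Pow(q, 2))))))
Add(Mul(Function('x')(155, Function('D')(-2, 17)), Pow(-362172, -1)), Mul(448601, Pow(-7491, -1))) = Add(Mul(Mul(Pow(Add(155, 11), -1), Add(-15, Mul(2, Pow(11, 2)), Mul(9, 155), Mul(10, 11))), Pow(-362172, -1)), Mul(448601, Pow(-7491, -1))) = Add(Mul(Mul(Pow(166, -1), Add(-15, Mul(2, 121), 1395, 110)), Rational(-1, 362172)), Mul(448601, Rational(-1, 7491))) = Add(Mul(Mul(Rational(1, 166), Add(-15, 242, 1395, 110)), Rational(-1, 362172)), Rational(-448601, 7491)) = Add(Mul(Mul(Rational(1, 166), 1732), Rational(-1, 362172)), Rational(-448601, 7491)) = Add(Mul(Rational(866, 83), Rational(-1, 362172)), Rational(-448601, 7491)) = Add(Rational(-433, 15030138), Rational(-448601, 7491)) = Rational(-749170908949, 12510084862)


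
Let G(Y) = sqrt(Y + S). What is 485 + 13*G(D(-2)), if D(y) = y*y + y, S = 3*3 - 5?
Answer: 485 + 13*sqrt(6) ≈ 516.84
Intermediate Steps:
S = 4 (S = 9 - 5 = 4)
D(y) = y + y**2 (D(y) = y**2 + y = y + y**2)
G(Y) = sqrt(4 + Y) (G(Y) = sqrt(Y + 4) = sqrt(4 + Y))
485 + 13*G(D(-2)) = 485 + 13*sqrt(4 - 2*(1 - 2)) = 485 + 13*sqrt(4 - 2*(-1)) = 485 + 13*sqrt(4 + 2) = 485 + 13*sqrt(6)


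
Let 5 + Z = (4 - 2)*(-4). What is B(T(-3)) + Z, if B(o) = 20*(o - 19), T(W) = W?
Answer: -453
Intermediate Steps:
Z = -13 (Z = -5 + (4 - 2)*(-4) = -5 + 2*(-4) = -5 - 8 = -13)
B(o) = -380 + 20*o (B(o) = 20*(-19 + o) = -380 + 20*o)
B(T(-3)) + Z = (-380 + 20*(-3)) - 13 = (-380 - 60) - 13 = -440 - 13 = -453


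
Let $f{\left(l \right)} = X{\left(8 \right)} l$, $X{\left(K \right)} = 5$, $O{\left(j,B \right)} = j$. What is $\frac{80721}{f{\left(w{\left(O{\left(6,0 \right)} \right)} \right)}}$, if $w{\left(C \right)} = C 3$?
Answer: $\frac{8969}{10} \approx 896.9$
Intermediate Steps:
$w{\left(C \right)} = 3 C$
$f{\left(l \right)} = 5 l$
$\frac{80721}{f{\left(w{\left(O{\left(6,0 \right)} \right)} \right)}} = \frac{80721}{5 \cdot 3 \cdot 6} = \frac{80721}{5 \cdot 18} = \frac{80721}{90} = 80721 \cdot \frac{1}{90} = \frac{8969}{10}$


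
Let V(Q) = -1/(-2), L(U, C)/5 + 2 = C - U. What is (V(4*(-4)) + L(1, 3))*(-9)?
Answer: -9/2 ≈ -4.5000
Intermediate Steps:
L(U, C) = -10 - 5*U + 5*C (L(U, C) = -10 + 5*(C - U) = -10 + (-5*U + 5*C) = -10 - 5*U + 5*C)
V(Q) = ½ (V(Q) = -1*(-½) = ½)
(V(4*(-4)) + L(1, 3))*(-9) = (½ + (-10 - 5*1 + 5*3))*(-9) = (½ + (-10 - 5 + 15))*(-9) = (½ + 0)*(-9) = (½)*(-9) = -9/2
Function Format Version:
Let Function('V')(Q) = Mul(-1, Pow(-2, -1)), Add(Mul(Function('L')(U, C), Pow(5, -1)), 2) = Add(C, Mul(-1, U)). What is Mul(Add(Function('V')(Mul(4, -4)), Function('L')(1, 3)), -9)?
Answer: Rational(-9, 2) ≈ -4.5000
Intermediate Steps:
Function('L')(U, C) = Add(-10, Mul(-5, U), Mul(5, C)) (Function('L')(U, C) = Add(-10, Mul(5, Add(C, Mul(-1, U)))) = Add(-10, Add(Mul(-5, U), Mul(5, C))) = Add(-10, Mul(-5, U), Mul(5, C)))
Function('V')(Q) = Rational(1, 2) (Function('V')(Q) = Mul(-1, Rational(-1, 2)) = Rational(1, 2))
Mul(Add(Function('V')(Mul(4, -4)), Function('L')(1, 3)), -9) = Mul(Add(Rational(1, 2), Add(-10, Mul(-5, 1), Mul(5, 3))), -9) = Mul(Add(Rational(1, 2), Add(-10, -5, 15)), -9) = Mul(Add(Rational(1, 2), 0), -9) = Mul(Rational(1, 2), -9) = Rational(-9, 2)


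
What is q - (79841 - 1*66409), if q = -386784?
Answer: -400216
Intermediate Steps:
q - (79841 - 1*66409) = -386784 - (79841 - 1*66409) = -386784 - (79841 - 66409) = -386784 - 1*13432 = -386784 - 13432 = -400216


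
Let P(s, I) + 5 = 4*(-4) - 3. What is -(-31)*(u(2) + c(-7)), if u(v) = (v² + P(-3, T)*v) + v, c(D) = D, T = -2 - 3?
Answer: -1519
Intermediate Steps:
T = -5
P(s, I) = -24 (P(s, I) = -5 + (4*(-4) - 3) = -5 + (-16 - 3) = -5 - 19 = -24)
u(v) = v² - 23*v (u(v) = (v² - 24*v) + v = v² - 23*v)
-(-31)*(u(2) + c(-7)) = -(-31)*(2*(-23 + 2) - 7) = -(-31)*(2*(-21) - 7) = -(-31)*(-42 - 7) = -(-31)*(-49) = -1*1519 = -1519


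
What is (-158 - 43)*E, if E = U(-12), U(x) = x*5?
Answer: 12060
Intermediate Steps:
U(x) = 5*x
E = -60 (E = 5*(-12) = -60)
(-158 - 43)*E = (-158 - 43)*(-60) = -201*(-60) = 12060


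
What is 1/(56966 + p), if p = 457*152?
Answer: 1/126430 ≈ 7.9095e-6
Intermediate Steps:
p = 69464
1/(56966 + p) = 1/(56966 + 69464) = 1/126430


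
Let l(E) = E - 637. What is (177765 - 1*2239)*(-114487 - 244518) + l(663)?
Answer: -63014711604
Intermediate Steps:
l(E) = -637 + E
(177765 - 1*2239)*(-114487 - 244518) + l(663) = (177765 - 1*2239)*(-114487 - 244518) + (-637 + 663) = (177765 - 2239)*(-359005) + 26 = 175526*(-359005) + 26 = -63014711630 + 26 = -63014711604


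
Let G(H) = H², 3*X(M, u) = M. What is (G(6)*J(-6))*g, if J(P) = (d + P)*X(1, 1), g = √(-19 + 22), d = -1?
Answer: -84*√3 ≈ -145.49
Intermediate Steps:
X(M, u) = M/3
g = √3 ≈ 1.7320
J(P) = -⅓ + P/3 (J(P) = (-1 + P)*((⅓)*1) = (-1 + P)*(⅓) = -⅓ + P/3)
(G(6)*J(-6))*g = (6²*(-⅓ + (⅓)*(-6)))*√3 = (36*(-⅓ - 2))*√3 = (36*(-7/3))*√3 = -84*√3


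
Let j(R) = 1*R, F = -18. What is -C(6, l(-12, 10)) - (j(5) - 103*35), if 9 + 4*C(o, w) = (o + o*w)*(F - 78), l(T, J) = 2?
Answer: 16137/4 ≈ 4034.3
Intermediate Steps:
C(o, w) = -9/4 - 24*o - 24*o*w (C(o, w) = -9/4 + ((o + o*w)*(-18 - 78))/4 = -9/4 + ((o + o*w)*(-96))/4 = -9/4 + (-96*o - 96*o*w)/4 = -9/4 + (-24*o - 24*o*w) = -9/4 - 24*o - 24*o*w)
j(R) = R
-C(6, l(-12, 10)) - (j(5) - 103*35) = -(-9/4 - 24*6 - 24*6*2) - (5 - 103*35) = -(-9/4 - 144 - 288) - (5 - 3605) = -1*(-1737/4) - 1*(-3600) = 1737/4 + 3600 = 16137/4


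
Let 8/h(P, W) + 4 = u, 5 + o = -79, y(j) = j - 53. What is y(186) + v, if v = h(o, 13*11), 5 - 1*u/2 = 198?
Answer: 25931/195 ≈ 132.98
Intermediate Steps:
y(j) = -53 + j
o = -84 (o = -5 - 79 = -84)
u = -386 (u = 10 - 2*198 = 10 - 396 = -386)
h(P, W) = -4/195 (h(P, W) = 8/(-4 - 386) = 8/(-390) = 8*(-1/390) = -4/195)
v = -4/195 ≈ -0.020513
y(186) + v = (-53 + 186) - 4/195 = 133 - 4/195 = 25931/195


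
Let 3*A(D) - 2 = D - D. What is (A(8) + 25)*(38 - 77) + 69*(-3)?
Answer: -1208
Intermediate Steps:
A(D) = ⅔ (A(D) = ⅔ + (D - D)/3 = ⅔ + (⅓)*0 = ⅔ + 0 = ⅔)
(A(8) + 25)*(38 - 77) + 69*(-3) = (⅔ + 25)*(38 - 77) + 69*(-3) = (77/3)*(-39) - 207 = -1001 - 207 = -1208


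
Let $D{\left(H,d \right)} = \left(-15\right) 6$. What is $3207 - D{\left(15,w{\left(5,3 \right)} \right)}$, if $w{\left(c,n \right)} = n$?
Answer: $3297$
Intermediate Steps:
$D{\left(H,d \right)} = -90$
$3207 - D{\left(15,w{\left(5,3 \right)} \right)} = 3207 - -90 = 3207 + 90 = 3297$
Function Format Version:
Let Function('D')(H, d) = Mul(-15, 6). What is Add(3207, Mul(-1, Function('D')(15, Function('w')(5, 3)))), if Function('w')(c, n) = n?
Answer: 3297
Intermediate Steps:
Function('D')(H, d) = -90
Add(3207, Mul(-1, Function('D')(15, Function('w')(5, 3)))) = Add(3207, Mul(-1, -90)) = Add(3207, 90) = 3297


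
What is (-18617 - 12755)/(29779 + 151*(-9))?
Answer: -7843/7105 ≈ -1.1039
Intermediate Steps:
(-18617 - 12755)/(29779 + 151*(-9)) = -31372/(29779 - 1359) = -31372/28420 = -31372*1/28420 = -7843/7105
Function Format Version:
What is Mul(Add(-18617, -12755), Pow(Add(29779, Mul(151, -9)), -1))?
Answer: Rational(-7843, 7105) ≈ -1.1039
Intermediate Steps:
Mul(Add(-18617, -12755), Pow(Add(29779, Mul(151, -9)), -1)) = Mul(-31372, Pow(Add(29779, -1359), -1)) = Mul(-31372, Pow(28420, -1)) = Mul(-31372, Rational(1, 28420)) = Rational(-7843, 7105)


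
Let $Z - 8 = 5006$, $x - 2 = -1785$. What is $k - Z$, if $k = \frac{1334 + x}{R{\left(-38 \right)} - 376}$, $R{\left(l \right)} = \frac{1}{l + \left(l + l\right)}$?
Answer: $- \frac{214873924}{42865} \approx -5012.8$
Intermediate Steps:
$x = -1783$ ($x = 2 - 1785 = -1783$)
$R{\left(l \right)} = \frac{1}{3 l}$ ($R{\left(l \right)} = \frac{1}{l + 2 l} = \frac{1}{3 l}$)
$k = \frac{51186}{42865}$ ($k = \frac{1334 - 1783}{\frac{1}{3 \left(-38\right)} - 376} = - \frac{449}{\frac{1}{3} \left(- \frac{1}{38}\right) - 376} = - \frac{449}{- \frac{1}{114} - 376} = - \frac{449}{- \frac{42865}{114}} = \left(-449\right) \left(- \frac{114}{42865}\right) = \frac{51186}{42865} \approx 1.1941$)
$Z = 5014$ ($Z = 8 + 5006 = 5014$)
$k - Z = \frac{51186}{42865} - 5014 = - \frac{214873924}{42865}$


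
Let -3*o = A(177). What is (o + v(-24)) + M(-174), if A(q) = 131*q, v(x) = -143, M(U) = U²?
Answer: 22404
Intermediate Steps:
o = -7729 (o = -131*177/3 = -⅓*23187 = -7729)
(o + v(-24)) + M(-174) = (-7729 - 143) + (-174)² = -7872 + 30276 = 22404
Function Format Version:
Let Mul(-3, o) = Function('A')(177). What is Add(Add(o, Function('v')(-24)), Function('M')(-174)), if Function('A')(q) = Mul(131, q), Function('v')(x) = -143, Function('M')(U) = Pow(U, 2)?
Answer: 22404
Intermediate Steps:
o = -7729 (o = Mul(Rational(-1, 3), Mul(131, 177)) = Mul(Rational(-1, 3), 23187) = -7729)
Add(Add(o, Function('v')(-24)), Function('M')(-174)) = Add(Add(-7729, -143), Pow(-174, 2)) = Add(-7872, 30276) = 22404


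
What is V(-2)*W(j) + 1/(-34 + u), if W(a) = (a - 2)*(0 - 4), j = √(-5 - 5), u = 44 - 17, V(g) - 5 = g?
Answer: 167/7 - 12*I*√10 ≈ 23.857 - 37.947*I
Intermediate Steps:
V(g) = 5 + g
u = 27
j = I*√10 (j = √(-10) = I*√10 ≈ 3.1623*I)
W(a) = 8 - 4*a (W(a) = (-2 + a)*(-4) = 8 - 4*a)
V(-2)*W(j) + 1/(-34 + u) = (5 - 2)*(8 - 4*I*√10) + 1/(-34 + 27) = 3*(8 - 4*I*√10) + 1/(-7) = (24 - 12*I*√10) - ⅐ = 167/7 - 12*I*√10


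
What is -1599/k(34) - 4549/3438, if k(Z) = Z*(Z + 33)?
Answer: -3964996/1957941 ≈ -2.0251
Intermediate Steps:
k(Z) = Z*(33 + Z)
-1599/k(34) - 4549/3438 = -1599*1/(34*(33 + 34)) - 4549/3438 = -1599/(34*67) - 4549*1/3438 = -1599/2278 - 4549/3438 = -3964996/1957941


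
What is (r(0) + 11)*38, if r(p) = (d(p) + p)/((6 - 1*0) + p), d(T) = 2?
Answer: 1292/3 ≈ 430.67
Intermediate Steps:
r(p) = (2 + p)/(6 + p) (r(p) = (2 + p)/((6 - 1*0) + p) = (2 + p)/((6 + 0) + p) = (2 + p)/(6 + p))
(r(0) + 11)*38 = ((2 + 0)/(6 + 0) + 11)*38 = (2/6 + 11)*38 = ((⅙)*2 + 11)*38 = (⅓ + 11)*38 = (34/3)*38 = 1292/3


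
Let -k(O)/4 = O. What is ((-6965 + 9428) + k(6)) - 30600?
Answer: -28161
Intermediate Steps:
k(O) = -4*O
((-6965 + 9428) + k(6)) - 30600 = ((-6965 + 9428) - 4*6) - 30600 = (2463 - 24) - 30600 = 2439 - 30600 = -28161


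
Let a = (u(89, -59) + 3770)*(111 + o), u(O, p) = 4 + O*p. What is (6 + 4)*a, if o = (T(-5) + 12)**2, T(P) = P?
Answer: -2363200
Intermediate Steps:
o = 49 (o = (-5 + 12)**2 = 7**2 = 49)
a = -236320 (a = ((4 + 89*(-59)) + 3770)*(111 + 49) = ((4 - 5251) + 3770)*160 = (-5247 + 3770)*160 = -1477*160 = -236320)
(6 + 4)*a = (6 + 4)*(-236320) = 10*(-236320) = -2363200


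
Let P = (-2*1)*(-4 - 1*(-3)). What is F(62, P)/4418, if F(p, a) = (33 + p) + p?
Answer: 157/4418 ≈ 0.035536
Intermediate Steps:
P = 2 (P = -2*(-4 + 3) = -2*(-1) = 2)
F(p, a) = 33 + 2*p
F(62, P)/4418 = (33 + 2*62)/4418 = (33 + 124)*(1/4418) = 157*(1/4418) = 157/4418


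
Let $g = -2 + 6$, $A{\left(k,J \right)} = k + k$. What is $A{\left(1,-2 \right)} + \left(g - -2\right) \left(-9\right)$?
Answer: $-52$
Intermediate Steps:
$A{\left(k,J \right)} = 2 k$
$g = 4$
$A{\left(1,-2 \right)} + \left(g - -2\right) \left(-9\right) = 2 \cdot 1 + \left(4 - -2\right) \left(-9\right) = 2 + \left(4 + 2\right) \left(-9\right) = 2 + 6 \left(-9\right) = 2 - 54 = -52$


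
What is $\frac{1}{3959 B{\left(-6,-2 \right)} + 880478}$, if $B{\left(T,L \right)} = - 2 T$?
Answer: $\frac{1}{927986} \approx 1.0776 \cdot 10^{-6}$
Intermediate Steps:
$\frac{1}{3959 B{\left(-6,-2 \right)} + 880478} = \frac{1}{3959 \left(\left(-2\right) \left(-6\right)\right) + 880478} = \frac{1}{3959 \cdot 12 + 880478} = \frac{1}{47508 + 880478} = \frac{1}{927986}$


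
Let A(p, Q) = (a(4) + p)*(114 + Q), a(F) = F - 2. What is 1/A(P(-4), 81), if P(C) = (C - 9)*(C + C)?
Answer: 1/20670 ≈ 4.8379e-5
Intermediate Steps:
a(F) = -2 + F
P(C) = 2*C*(-9 + C) (P(C) = (-9 + C)*(2*C) = 2*C*(-9 + C))
A(p, Q) = (2 + p)*(114 + Q) (A(p, Q) = ((-2 + 4) + p)*(114 + Q) = (2 + p)*(114 + Q))
1/A(P(-4), 81) = 1/(228 + 2*81 + 114*(2*(-4)*(-9 - 4)) + 81*(2*(-4)*(-9 - 4))) = 1/(228 + 162 + 114*(2*(-4)*(-13)) + 81*(2*(-4)*(-13))) = 1/(228 + 162 + 114*104 + 81*104) = 1/(228 + 162 + 11856 + 8424) = 1/20670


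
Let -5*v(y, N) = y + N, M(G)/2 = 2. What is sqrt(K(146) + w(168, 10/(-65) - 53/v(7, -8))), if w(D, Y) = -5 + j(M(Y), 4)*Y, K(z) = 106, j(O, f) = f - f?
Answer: sqrt(101) ≈ 10.050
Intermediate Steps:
M(G) = 4 (M(G) = 2*2 = 4)
j(O, f) = 0
v(y, N) = -N/5 - y/5 (v(y, N) = -(y + N)/5 = -(N + y)/5 = -N/5 - y/5)
w(D, Y) = -5 (w(D, Y) = -5 + 0*Y = -5 + 0 = -5)
sqrt(K(146) + w(168, 10/(-65) - 53/v(7, -8))) = sqrt(106 - 5) = sqrt(101)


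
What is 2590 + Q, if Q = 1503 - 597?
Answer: 3496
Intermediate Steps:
Q = 906
2590 + Q = 2590 + 906 = 3496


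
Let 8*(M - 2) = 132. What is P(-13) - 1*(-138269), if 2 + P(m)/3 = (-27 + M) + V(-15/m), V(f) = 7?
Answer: 276517/2 ≈ 1.3826e+5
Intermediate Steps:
M = 37/2 (M = 2 + (⅛)*132 = 2 + 33/2 = 37/2 ≈ 18.500)
P(m) = -21/2 (P(m) = -6 + 3*((-27 + 37/2) + 7) = -6 + 3*(-17/2 + 7) = -6 + 3*(-3/2) = -6 - 9/2 = -21/2)
P(-13) - 1*(-138269) = -21/2 - 1*(-138269) = -21/2 + 138269 = 276517/2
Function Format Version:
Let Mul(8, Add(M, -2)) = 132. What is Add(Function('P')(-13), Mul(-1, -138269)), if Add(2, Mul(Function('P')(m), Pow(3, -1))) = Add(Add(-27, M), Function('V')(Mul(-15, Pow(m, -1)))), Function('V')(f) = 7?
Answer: Rational(276517, 2) ≈ 1.3826e+5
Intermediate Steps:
M = Rational(37, 2) (M = Add(2, Mul(Rational(1, 8), 132)) = Add(2, Rational(33, 2)) = Rational(37, 2) ≈ 18.500)
Function('P')(m) = Rational(-21, 2) (Function('P')(m) = Add(-6, Mul(3, Add(Add(-27, Rational(37, 2)), 7))) = Add(-6, Mul(3, Add(Rational(-17, 2), 7))) = Add(-6, Mul(3, Rational(-3, 2))) = Add(-6, Rational(-9, 2)) = Rational(-21, 2))
Add(Function('P')(-13), Mul(-1, -138269)) = Add(Rational(-21, 2), Mul(-1, -138269)) = Add(Rational(-21, 2), 138269) = Rational(276517, 2)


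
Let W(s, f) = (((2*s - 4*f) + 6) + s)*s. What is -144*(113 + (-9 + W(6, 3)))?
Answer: -25344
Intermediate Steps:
W(s, f) = s*(6 - 4*f + 3*s) (W(s, f) = (((-4*f + 2*s) + 6) + s)*s = ((6 - 4*f + 2*s) + s)*s = (6 - 4*f + 3*s)*s = s*(6 - 4*f + 3*s))
-144*(113 + (-9 + W(6, 3))) = -144*(113 + (-9 + 6*(6 - 4*3 + 3*6))) = -144*(113 + (-9 + 6*(6 - 12 + 18))) = -144*(113 + (-9 + 6*12)) = -144*(113 + (-9 + 72)) = -144*(113 + 63) = -144*176 = -25344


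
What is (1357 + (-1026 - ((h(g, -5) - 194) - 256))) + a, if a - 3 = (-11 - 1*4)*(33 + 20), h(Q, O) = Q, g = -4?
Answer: -7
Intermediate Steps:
a = -792 (a = 3 + (-11 - 1*4)*(33 + 20) = 3 + (-11 - 4)*53 = 3 - 15*53 = 3 - 795 = -792)
(1357 + (-1026 - ((h(g, -5) - 194) - 256))) + a = (1357 + (-1026 - ((-4 - 194) - 256))) - 792 = (1357 + (-1026 - (-198 - 256))) - 792 = (1357 + (-1026 - 1*(-454))) - 792 = (1357 + (-1026 + 454)) - 792 = (1357 - 572) - 792 = 785 - 792 = -7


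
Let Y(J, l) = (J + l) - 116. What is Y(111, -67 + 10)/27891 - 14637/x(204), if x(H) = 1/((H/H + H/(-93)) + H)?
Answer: -2566608446651/864621 ≈ -2.9685e+6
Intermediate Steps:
x(H) = 1/(1 + 92*H/93) (x(H) = 1/((1 + H*(-1/93)) + H) = 1/((1 - H/93) + H) = 1/(1 + 92*H/93))
Y(J, l) = -116 + J + l
Y(111, -67 + 10)/27891 - 14637/x(204) = (-116 + 111 + (-67 + 10))/27891 - 14637/(93/(93 + 92*204)) = (-116 + 111 - 57)*(1/27891) - 14637/(93/(93 + 18768)) = -62*1/27891 - 14637/(93/18861) = -62/27891 - 14637/(93*(1/18861)) = -62/27891 - 14637/31/6287 = -62/27891 - 14637*6287/31 = -62/27891 - 92022819/31 = -2566608446651/864621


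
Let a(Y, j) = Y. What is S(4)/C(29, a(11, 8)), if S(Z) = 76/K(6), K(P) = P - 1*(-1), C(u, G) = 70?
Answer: 38/245 ≈ 0.15510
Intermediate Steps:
K(P) = 1 + P (K(P) = P + 1 = 1 + P)
S(Z) = 76/7 (S(Z) = 76/(1 + 6) = 76/7)
S(4)/C(29, a(11, 8)) = (76/7)/70 = (76/7)*(1/70) = 38/245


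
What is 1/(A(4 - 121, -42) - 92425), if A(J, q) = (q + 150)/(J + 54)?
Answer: -7/646987 ≈ -1.0819e-5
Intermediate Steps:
A(J, q) = (150 + q)/(54 + J)
1/(A(4 - 121, -42) - 92425) = 1/((150 - 42)/(54 + (4 - 121)) - 92425) = 1/(108/(54 - 117) - 92425) = 1/(108/(-63) - 92425) = 1/(-1/63*108 - 92425) = 1/(-12/7 - 92425) = 1/(-646987/7) = -7/646987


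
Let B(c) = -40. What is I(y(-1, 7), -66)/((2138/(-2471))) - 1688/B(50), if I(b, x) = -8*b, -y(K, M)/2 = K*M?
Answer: 917439/5345 ≈ 171.64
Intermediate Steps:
y(K, M) = -2*K*M
I(y(-1, 7), -66)/((2138/(-2471))) - 1688/B(50) = (-(-16)*(-1)*7)/((2138/(-2471))) - 1688/(-40) = (-8*14)/((2138*(-1/2471))) - 1688*(-1/40) = -112/(-2138/2471) + 211/5 = -112*(-2471/2138) + 211/5 = 138376/1069 + 211/5 = 917439/5345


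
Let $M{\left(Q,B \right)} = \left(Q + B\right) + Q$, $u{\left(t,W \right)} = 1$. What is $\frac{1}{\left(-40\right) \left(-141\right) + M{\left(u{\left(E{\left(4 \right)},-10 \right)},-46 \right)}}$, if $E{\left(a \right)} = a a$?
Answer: $\frac{1}{5596} \approx 0.0001787$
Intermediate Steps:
$E{\left(a \right)} = a^{2}$
$M{\left(Q,B \right)} = B + 2 Q$ ($M{\left(Q,B \right)} = \left(B + Q\right) + Q = B + 2 Q$)
$\frac{1}{\left(-40\right) \left(-141\right) + M{\left(u{\left(E{\left(4 \right)},-10 \right)},-46 \right)}} = \frac{1}{\left(-40\right) \left(-141\right) + \left(-46 + 2 \cdot 1\right)} = \frac{1}{5640 + \left(-46 + 2\right)} = \frac{1}{5640 - 44} = \frac{1}{5596}$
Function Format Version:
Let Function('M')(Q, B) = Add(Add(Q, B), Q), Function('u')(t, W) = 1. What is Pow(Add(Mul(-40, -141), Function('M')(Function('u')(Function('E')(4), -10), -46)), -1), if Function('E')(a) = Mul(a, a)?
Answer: Rational(1, 5596) ≈ 0.00017870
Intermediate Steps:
Function('E')(a) = Pow(a, 2)
Function('M')(Q, B) = Add(B, Mul(2, Q)) (Function('M')(Q, B) = Add(Add(B, Q), Q) = Add(B, Mul(2, Q)))
Pow(Add(Mul(-40, -141), Function('M')(Function('u')(Function('E')(4), -10), -46)), -1) = Pow(Add(Mul(-40, -141), Add(-46, Mul(2, 1))), -1) = Pow(Add(5640, Add(-46, 2)), -1) = Pow(Add(5640, -44), -1) = Pow(5596, -1) = Rational(1, 5596)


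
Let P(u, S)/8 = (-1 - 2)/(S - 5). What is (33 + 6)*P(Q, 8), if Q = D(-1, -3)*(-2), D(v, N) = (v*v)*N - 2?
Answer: -312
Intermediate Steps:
D(v, N) = -2 + N*v² (D(v, N) = v²*N - 2 = N*v² - 2 = -2 + N*v²)
Q = 10 (Q = (-2 - 3*(-1)²)*(-2) = (-2 - 3*1)*(-2) = (-2 - 3)*(-2) = -5*(-2) = 10)
P(u, S) = -24/(-5 + S) (P(u, S) = 8*((-1 - 2)/(S - 5)) = 8*(-3/(-5 + S)) = -24/(-5 + S))
(33 + 6)*P(Q, 8) = (33 + 6)*(-24/(-5 + 8)) = 39*(-24/3) = 39*(-24*⅓) = 39*(-8) = -312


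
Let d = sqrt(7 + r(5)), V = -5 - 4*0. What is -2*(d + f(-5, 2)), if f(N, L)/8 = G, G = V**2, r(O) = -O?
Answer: -400 - 2*sqrt(2) ≈ -402.83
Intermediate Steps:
V = -5 (V = -5 + 0 = -5)
G = 25 (G = (-5)**2 = 25)
f(N, L) = 200 (f(N, L) = 8*25 = 200)
d = sqrt(2) (d = sqrt(7 - 1*5) = sqrt(7 - 5) = sqrt(2) ≈ 1.4142)
-2*(d + f(-5, 2)) = -2*(sqrt(2) + 200) = -2*(200 + sqrt(2)) = -400 - 2*sqrt(2)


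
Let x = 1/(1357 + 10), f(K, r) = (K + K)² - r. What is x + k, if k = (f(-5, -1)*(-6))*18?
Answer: -14911235/1367 ≈ -10908.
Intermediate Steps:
f(K, r) = -r + 4*K² (f(K, r) = (2*K)² - r = 4*K² - r = -r + 4*K²)
k = -10908 (k = ((-1*(-1) + 4*(-5)²)*(-6))*18 = ((1 + 4*25)*(-6))*18 = ((1 + 100)*(-6))*18 = (101*(-6))*18 = -606*18 = -10908)
x = 1/1367 ≈ 0.00073153
x + k = 1/1367 - 10908 = -14911235/1367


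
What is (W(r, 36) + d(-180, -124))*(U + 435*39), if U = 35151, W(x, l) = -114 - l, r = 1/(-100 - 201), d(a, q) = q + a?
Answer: -23660664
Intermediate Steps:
d(a, q) = a + q
r = -1/301 (r = 1/(-301) = -1/301 ≈ -0.0033223)
(W(r, 36) + d(-180, -124))*(U + 435*39) = ((-114 - 1*36) + (-180 - 124))*(35151 + 435*39) = ((-114 - 36) - 304)*(35151 + 16965) = (-150 - 304)*52116 = -454*52116 = -23660664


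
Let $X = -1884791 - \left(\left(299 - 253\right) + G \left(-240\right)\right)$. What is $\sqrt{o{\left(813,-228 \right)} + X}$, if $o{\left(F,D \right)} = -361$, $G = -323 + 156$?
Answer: $i \sqrt{1925278} \approx 1387.5 i$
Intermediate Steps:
$G = -167$
$X = -1924917$ ($X = -1884791 - \left(\left(299 - 253\right) - -40080\right) = -1884791 - \left(\left(299 - 253\right) + 40080\right) = -1884791 - \left(46 + 40080\right) = -1884791 - 40126 = -1924917$)
$\sqrt{o{\left(813,-228 \right)} + X} = \sqrt{-361 - 1924917} = \sqrt{-1925278} = i \sqrt{1925278}$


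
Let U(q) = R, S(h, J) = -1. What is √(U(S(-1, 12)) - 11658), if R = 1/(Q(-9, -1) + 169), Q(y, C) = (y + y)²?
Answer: I*√2833464749/493 ≈ 107.97*I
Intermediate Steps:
Q(y, C) = 4*y² (Q(y, C) = (2*y)² = 4*y²)
R = 1/493 (R = 1/(4*(-9)² + 169) = 1/(4*81 + 169) = 1/(324 + 169) = 1/493 ≈ 0.0020284)
U(q) = 1/493
√(U(S(-1, 12)) - 11658) = √(1/493 - 11658) = √(-5747393/493) = I*√2833464749/493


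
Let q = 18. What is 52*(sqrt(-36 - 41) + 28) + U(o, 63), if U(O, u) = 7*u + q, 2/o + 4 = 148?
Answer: 1915 + 52*I*sqrt(77) ≈ 1915.0 + 456.3*I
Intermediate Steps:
o = 1/72 (o = 2/(-4 + 148) = 2/144 = 2*(1/144) = 1/72 ≈ 0.013889)
U(O, u) = 18 + 7*u (U(O, u) = 7*u + 18 = 18 + 7*u)
52*(sqrt(-36 - 41) + 28) + U(o, 63) = 52*(sqrt(-36 - 41) + 28) + (18 + 7*63) = 52*(sqrt(-77) + 28) + (18 + 441) = 52*(I*sqrt(77) + 28) + 459 = 52*(28 + I*sqrt(77)) + 459 = (1456 + 52*I*sqrt(77)) + 459 = 1915 + 52*I*sqrt(77)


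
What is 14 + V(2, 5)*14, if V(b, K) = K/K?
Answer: 28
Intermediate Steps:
V(b, K) = 1
14 + V(2, 5)*14 = 14 + 1*14 = 14 + 14 = 28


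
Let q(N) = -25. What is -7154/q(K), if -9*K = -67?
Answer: 7154/25 ≈ 286.16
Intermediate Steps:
K = 67/9 (K = -⅑*(-67) = 67/9 ≈ 7.4444)
-7154/q(K) = -7154/(-25) = -7154*(-1/25) = 7154/25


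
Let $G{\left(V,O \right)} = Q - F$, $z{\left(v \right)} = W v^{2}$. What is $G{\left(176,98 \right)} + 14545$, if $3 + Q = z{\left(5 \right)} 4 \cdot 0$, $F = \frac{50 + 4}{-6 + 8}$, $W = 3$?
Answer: $14515$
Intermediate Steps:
$z{\left(v \right)} = 3 v^{2}$
$F = 27$ ($F = \frac{54}{2} = 54 \cdot \frac{1}{2} = 27$)
$Q = -3$ ($Q = -3 + 3 \cdot 5^{2} \cdot 4 \cdot 0 = -3 + 3 \cdot 25 \cdot 4 \cdot 0 = -3 + 75 \cdot 4 \cdot 0 = -3 + 300 \cdot 0 = -3 + 0 = -3$)
$G{\left(V,O \right)} = -30$ ($G{\left(V,O \right)} = -3 - 27 = -30$)
$G{\left(176,98 \right)} + 14545 = -30 + 14545 = 14515$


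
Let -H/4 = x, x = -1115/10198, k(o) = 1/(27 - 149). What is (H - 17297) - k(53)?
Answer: -10759806007/622078 ≈ -17297.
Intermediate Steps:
k(o) = -1/122 (k(o) = 1/(-122) = -1/122)
x = -1115/10198 (x = -1115*1/10198 = -1115/10198 ≈ -0.10934)
H = 2230/5099 (H = -4*(-1115/10198) = 2230/5099 ≈ 0.43734)
(H - 17297) - k(53) = (2230/5099 - 17297) - 1*(-1/122) = -88195173/5099 + 1/122 = -10759806007/622078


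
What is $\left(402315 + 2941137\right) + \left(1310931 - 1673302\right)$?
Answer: $2981081$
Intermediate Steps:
$\left(402315 + 2941137\right) + \left(1310931 - 1673302\right) = 3343452 + \left(1310931 - 1673302\right) = 3343452 - 362371 = 2981081$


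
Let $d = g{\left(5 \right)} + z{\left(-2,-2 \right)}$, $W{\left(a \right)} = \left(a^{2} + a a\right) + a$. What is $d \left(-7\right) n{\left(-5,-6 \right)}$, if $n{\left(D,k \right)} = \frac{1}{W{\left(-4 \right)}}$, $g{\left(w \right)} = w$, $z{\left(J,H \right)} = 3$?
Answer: $-2$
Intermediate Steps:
$W{\left(a \right)} = a + 2 a^{2}$ ($W{\left(a \right)} = \left(a^{2} + a^{2}\right) + a = 2 a^{2} + a = a + 2 a^{2}$)
$n{\left(D,k \right)} = \frac{1}{28}$ ($n{\left(D,k \right)} = \frac{1}{\left(-4\right) \left(1 + 2 \left(-4\right)\right)} = \frac{1}{\left(-4\right) \left(1 - 8\right)} = \frac{1}{\left(-4\right) \left(-7\right)} = \frac{1}{28}$)
$d = 8$ ($d = 5 + 3 = 8$)
$d \left(-7\right) n{\left(-5,-6 \right)} = 8 \left(-7\right) \frac{1}{28} = \left(-56\right) \frac{1}{28} = -2$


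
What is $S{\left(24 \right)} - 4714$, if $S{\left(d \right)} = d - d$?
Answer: $-4714$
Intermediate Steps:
$S{\left(d \right)} = 0$
$S{\left(24 \right)} - 4714 = 0 - 4714 = -4714$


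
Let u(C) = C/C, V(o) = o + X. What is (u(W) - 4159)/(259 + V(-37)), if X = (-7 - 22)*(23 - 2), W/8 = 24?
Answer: 462/43 ≈ 10.744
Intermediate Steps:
W = 192 (W = 8*24 = 192)
X = -609 (X = -29*21 = -609)
V(o) = -609 + o (V(o) = o - 609 = -609 + o)
u(C) = 1
(u(W) - 4159)/(259 + V(-37)) = (1 - 4159)/(259 + (-609 - 37)) = -4158/(259 - 646) = -4158/(-387) = -4158*(-1/387) = 462/43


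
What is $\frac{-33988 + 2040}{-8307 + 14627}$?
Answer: $- \frac{7987}{1580} \approx -5.0551$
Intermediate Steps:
$\frac{-33988 + 2040}{-8307 + 14627} = - \frac{31948}{6320} = \left(-31948\right) \frac{1}{6320} = - \frac{7987}{1580}$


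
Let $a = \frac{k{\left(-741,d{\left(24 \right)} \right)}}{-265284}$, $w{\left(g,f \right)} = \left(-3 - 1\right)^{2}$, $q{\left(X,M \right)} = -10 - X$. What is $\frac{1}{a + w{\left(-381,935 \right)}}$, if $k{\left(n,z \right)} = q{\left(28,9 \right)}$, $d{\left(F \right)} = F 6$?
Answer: $\frac{132642}{2122291} \approx 0.062499$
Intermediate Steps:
$d{\left(F \right)} = 6 F$
$k{\left(n,z \right)} = -38$ ($k{\left(n,z \right)} = -10 - 28 = -38$)
$w{\left(g,f \right)} = 16$ ($w{\left(g,f \right)} = \left(-4\right)^{2} = 16$)
$a = \frac{19}{132642}$ ($a = - \frac{38}{-265284} = \left(-38\right) \left(- \frac{1}{265284}\right) = \frac{19}{132642} \approx 0.00014324$)
$\frac{1}{a + w{\left(-381,935 \right)}} = \frac{1}{\frac{19}{132642} + 16} = \frac{1}{\frac{2122291}{132642}} = \frac{132642}{2122291}$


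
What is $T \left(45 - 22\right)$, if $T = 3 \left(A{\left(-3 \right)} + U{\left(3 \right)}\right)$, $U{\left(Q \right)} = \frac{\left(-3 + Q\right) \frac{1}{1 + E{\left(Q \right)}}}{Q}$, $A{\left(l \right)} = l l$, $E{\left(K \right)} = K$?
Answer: $621$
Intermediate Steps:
$A{\left(l \right)} = l^{2}$
$U{\left(Q \right)} = \frac{-3 + Q}{Q \left(1 + Q\right)}$ ($U{\left(Q \right)} = \frac{\left(-3 + Q\right) \frac{1}{1 + Q}}{Q} = \frac{\frac{1}{1 + Q} \left(-3 + Q\right)}{Q} = \frac{-3 + Q}{Q \left(1 + Q\right)}$)
$T = 27$ ($T = 3 \left(\left(-3\right)^{2} + \frac{-3 + 3}{3 \left(1 + 3\right)}\right) = 3 \left(9 + \frac{1}{3} \cdot \frac{1}{4} \cdot 0\right) = 3 \left(9 + 0\right) = 3 \cdot 9 = 27$)
$T \left(45 - 22\right) = 27 \left(45 - 22\right) = 27 \cdot 23 = 621$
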